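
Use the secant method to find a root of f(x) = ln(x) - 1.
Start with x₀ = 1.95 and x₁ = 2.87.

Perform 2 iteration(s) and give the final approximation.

f(x) = ln(x) - 1
x₀ = 1.95, x₁ = 2.87

Secant formula: x_{n+1} = x_n - f(x_n)(x_n - x_{n-1})/(f(x_n) - f(x_{n-1}))

Iteration 1:
  f(1.950000) = -0.332171
  f(2.870000) = 0.054312
  x_2 = 2.870000 - 0.054312×(2.870000 - 1.950000)/(0.054312 - (-0.332171))
       = 2.740713
Iteration 2:
  f(2.870000) = 0.054312
  f(2.740713) = 0.008218
  x_3 = 2.740713 - 0.008218×(2.740713 - 2.870000)/(0.008218 - 0.054312)
       = 2.717662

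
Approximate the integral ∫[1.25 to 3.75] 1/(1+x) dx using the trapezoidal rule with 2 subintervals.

f(x) = 1/(1+x)
a = 1.25, b = 3.75, n = 2
h = (b - a)/n = 1.250000

Trapezoidal rule: (h/2)[f(x₀) + 2f(x₁) + 2f(x₂) + ... + f(xₙ)]

x_0 = 1.2500, f(x_0) = 0.444444, coefficient = 1
x_1 = 2.5000, f(x_1) = 0.285714, coefficient = 2
x_2 = 3.7500, f(x_2) = 0.210526, coefficient = 1

I ≈ (1.250000/2) × 1.226399 = 0.766500
Exact value: 0.747214
Error: 0.019285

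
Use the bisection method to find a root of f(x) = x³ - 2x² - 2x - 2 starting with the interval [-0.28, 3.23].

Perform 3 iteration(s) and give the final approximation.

f(x) = x³ - 2x² - 2x - 2
Initial interval: [-0.28, 3.23]

Iteration 1:
  c_1 = (-0.280000 + 3.230000)/2 = 1.475000
  f(c_1) = f(1.475000) = -6.092203
  f(a) × f(c) ≥ 0, new interval: [1.475000, 3.230000]
Iteration 2:
  c_2 = (1.475000 + 3.230000)/2 = 2.352500
  f(c_2) = f(2.352500) = -4.754175
  f(a) × f(c) ≥ 0, new interval: [2.352500, 3.230000]
Iteration 3:
  c_3 = (2.352500 + 3.230000)/2 = 2.791250
  f(c_3) = f(2.791250) = -1.417811
  f(a) × f(c) ≥ 0, new interval: [2.791250, 3.230000]

After 3 iteration(s), the approximation is c_3 = 2.791250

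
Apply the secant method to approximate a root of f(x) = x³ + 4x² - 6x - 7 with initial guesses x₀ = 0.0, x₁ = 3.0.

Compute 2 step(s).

f(x) = x³ + 4x² - 6x - 7
x₀ = 0.0, x₁ = 3.0

Secant formula: x_{n+1} = x_n - f(x_n)(x_n - x_{n-1})/(f(x_n) - f(x_{n-1}))

Iteration 1:
  f(0.000000) = -7.000000
  f(3.000000) = 38.000000
  x_2 = 3.000000 - 38.000000×(3.000000 - 0.000000)/(38.000000 - (-7.000000))
       = 0.466667
Iteration 2:
  f(3.000000) = 38.000000
  f(0.466667) = -8.827259
  x_3 = 0.466667 - (-8.827259)×(0.466667 - 3.000000)/(-8.827259 - 38.000000)
       = 0.944217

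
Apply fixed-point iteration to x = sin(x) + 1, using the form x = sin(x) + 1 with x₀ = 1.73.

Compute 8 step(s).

Equation: x = sin(x) + 1
Fixed-point form: x = sin(x) + 1
x₀ = 1.73

x_1 = g(1.730000) = 1.987354
x_2 = g(1.987354) = 1.914487
x_3 = g(1.914487) = 1.941517
x_4 = g(1.941517) = 1.932066
x_5 = g(1.932066) = 1.935449
x_6 = g(1.935449) = 1.934248
x_7 = g(1.934248) = 1.934675
x_8 = g(1.934675) = 1.934523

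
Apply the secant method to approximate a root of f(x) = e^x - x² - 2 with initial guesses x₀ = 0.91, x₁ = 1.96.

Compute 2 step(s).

f(x) = e^x - x² - 2
x₀ = 0.91, x₁ = 1.96

Secant formula: x_{n+1} = x_n - f(x_n)(x_n - x_{n-1})/(f(x_n) - f(x_{n-1}))

Iteration 1:
  f(0.910000) = -0.343777
  f(1.960000) = 1.257727
  x_2 = 1.960000 - 1.257727×(1.960000 - 0.910000)/(1.257727 - (-0.343777))
       = 1.135392
Iteration 2:
  f(1.960000) = 1.257727
  f(1.135392) = -0.176722
  x_3 = 1.135392 - (-0.176722)×(1.135392 - 1.960000)/(-0.176722 - 1.257727)
       = 1.236982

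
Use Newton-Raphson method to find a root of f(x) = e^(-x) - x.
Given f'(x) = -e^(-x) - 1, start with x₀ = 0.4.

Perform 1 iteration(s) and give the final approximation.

f(x) = e^(-x) - x
f'(x) = -e^(-x) - 1
x₀ = 0.4

Newton-Raphson formula: x_{n+1} = x_n - f(x_n)/f'(x_n)

Iteration 1:
  f(0.400000) = 0.270320
  f'(0.400000) = -1.670320
  x_1 = 0.400000 - 0.270320/(-1.670320) = 0.561837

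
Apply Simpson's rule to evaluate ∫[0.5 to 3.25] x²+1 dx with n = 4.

f(x) = x²+1
a = 0.5, b = 3.25, n = 4
h = (b - a)/n = 0.687500

Simpson's rule: (h/3)[f(x₀) + 4f(x₁) + 2f(x₂) + ... + f(xₙ)]

x_0 = 0.5000, f(x_0) = 1.250000, coefficient = 1
x_1 = 1.1875, f(x_1) = 2.410156, coefficient = 4
x_2 = 1.8750, f(x_2) = 4.515625, coefficient = 2
x_3 = 2.5625, f(x_3) = 7.566406, coefficient = 4
x_4 = 3.2500, f(x_4) = 11.562500, coefficient = 1

I ≈ (0.687500/3) × 61.750000 = 14.151042
Exact value: 14.151042
Error: 0.000000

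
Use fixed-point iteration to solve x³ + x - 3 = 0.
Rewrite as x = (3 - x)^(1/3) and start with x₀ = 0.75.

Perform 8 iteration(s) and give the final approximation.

Equation: x³ + x - 3 = 0
Fixed-point form: x = (3 - x)^(1/3)
x₀ = 0.75

x_1 = g(0.750000) = 1.310371
x_2 = g(1.310371) = 1.191051
x_3 = g(1.191051) = 1.218453
x_4 = g(1.218453) = 1.212269
x_5 = g(1.212269) = 1.213670
x_6 = g(1.213670) = 1.213353
x_7 = g(1.213353) = 1.213425
x_8 = g(1.213425) = 1.213409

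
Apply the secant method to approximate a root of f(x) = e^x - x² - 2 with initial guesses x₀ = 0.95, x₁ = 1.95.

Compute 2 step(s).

f(x) = e^x - x² - 2
x₀ = 0.95, x₁ = 1.95

Secant formula: x_{n+1} = x_n - f(x_n)(x_n - x_{n-1})/(f(x_n) - f(x_{n-1}))

Iteration 1:
  f(0.950000) = -0.316790
  f(1.950000) = 1.226188
  x_2 = 1.950000 - 1.226188×(1.950000 - 0.950000)/(1.226188 - (-0.316790))
       = 1.155311
Iteration 2:
  f(1.950000) = 1.226188
  f(1.155311) = -0.159733
  x_3 = 1.155311 - (-0.159733)×(1.155311 - 1.950000)/(-0.159733 - 1.226188)
       = 1.246902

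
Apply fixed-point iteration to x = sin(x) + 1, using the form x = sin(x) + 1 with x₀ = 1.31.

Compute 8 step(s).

Equation: x = sin(x) + 1
Fixed-point form: x = sin(x) + 1
x₀ = 1.31

x_1 = g(1.310000) = 1.966185
x_2 = g(1.966185) = 1.922847
x_3 = g(1.922847) = 1.938668
x_4 = g(1.938668) = 1.933095
x_5 = g(1.933095) = 1.935085
x_6 = g(1.935085) = 1.934378
x_7 = g(1.934378) = 1.934629
x_8 = g(1.934629) = 1.934540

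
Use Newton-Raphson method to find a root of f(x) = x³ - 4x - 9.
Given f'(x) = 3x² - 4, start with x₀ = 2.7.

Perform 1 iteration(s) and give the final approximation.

f(x) = x³ - 4x - 9
f'(x) = 3x² - 4
x₀ = 2.7

Newton-Raphson formula: x_{n+1} = x_n - f(x_n)/f'(x_n)

Iteration 1:
  f(2.700000) = -0.117000
  f'(2.700000) = 17.870000
  x_1 = 2.700000 - (-0.117000)/17.870000 = 2.706547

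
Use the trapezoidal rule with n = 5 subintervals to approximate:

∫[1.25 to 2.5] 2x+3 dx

f(x) = 2x+3
a = 1.25, b = 2.5, n = 5
h = (b - a)/n = 0.250000

Trapezoidal rule: (h/2)[f(x₀) + 2f(x₁) + 2f(x₂) + ... + f(xₙ)]

x_0 = 1.2500, f(x_0) = 5.500000, coefficient = 1
x_1 = 1.5000, f(x_1) = 6.000000, coefficient = 2
x_2 = 1.7500, f(x_2) = 6.500000, coefficient = 2
x_3 = 2.0000, f(x_3) = 7.000000, coefficient = 2
x_4 = 2.2500, f(x_4) = 7.500000, coefficient = 2
x_5 = 2.5000, f(x_5) = 8.000000, coefficient = 1

I ≈ (0.250000/2) × 67.500000 = 8.437500
Exact value: 8.437500
Error: 0.000000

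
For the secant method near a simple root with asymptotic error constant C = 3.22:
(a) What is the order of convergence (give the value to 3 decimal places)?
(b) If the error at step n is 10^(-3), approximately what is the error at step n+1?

(a) Secant method has superlinear convergence with order φ = (1+√5)/2 ≈ 1.618.
    This means |e_{n+1}| ≈ C|e_n|^1.618.

(b) With |e_n| = 10^(-3) and C = 3.22:
    |e_{n+1}| ≈ 3.22 × (10^(-3))^1.618 = 3.22 × 10^(-4.85)

(a) ≈ 1.618 (golden ratio); (b) |e_{n+1}| ≈ 4.506e-05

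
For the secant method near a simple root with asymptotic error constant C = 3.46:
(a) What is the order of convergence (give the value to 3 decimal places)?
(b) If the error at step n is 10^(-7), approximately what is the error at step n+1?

(a) Secant method has superlinear convergence with order φ = (1+√5)/2 ≈ 1.618.
    This means |e_{n+1}| ≈ C|e_n|^1.618.

(b) With |e_n| = 10^(-7) and C = 3.46:
    |e_{n+1}| ≈ 3.46 × (10^(-7))^1.618 = 3.46 × 10^(-11.33)

(a) ≈ 1.618 (golden ratio); (b) |e_{n+1}| ≈ 1.632e-11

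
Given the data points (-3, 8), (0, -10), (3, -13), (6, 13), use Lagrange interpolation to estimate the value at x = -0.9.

Lagrange interpolation formula:
P(x) = Σ yᵢ × Lᵢ(x)
where Lᵢ(x) = Π_{j≠i} (x - xⱼ)/(xᵢ - xⱼ)

L_0(-0.9) = (-0.9 - 0)/(-3 - 0) × (-0.9 - 3)/(-3 - 3) × (-0.9 - 6)/(-3 - 6) = 0.149500
L_1(-0.9) = (-0.9 - (-3))/(0 - (-3)) × (-0.9 - 3)/(0 - 3) × (-0.9 - 6)/(0 - 6) = 1.046500
L_2(-0.9) = (-0.9 - (-3))/(3 - (-3)) × (-0.9 - 0)/(3 - 0) × (-0.9 - 6)/(3 - 6) = -0.241500
L_3(-0.9) = (-0.9 - (-3))/(6 - (-3)) × (-0.9 - 0)/(6 - 0) × (-0.9 - 3)/(6 - 3) = 0.045500

P(-0.9) = 8×L_0(-0.9) + (-10)×L_1(-0.9) + (-13)×L_2(-0.9) + 13×L_3(-0.9)
P(-0.9) = -5.538000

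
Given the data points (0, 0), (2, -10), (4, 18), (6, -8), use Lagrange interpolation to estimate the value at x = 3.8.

Lagrange interpolation formula:
P(x) = Σ yᵢ × Lᵢ(x)
where Lᵢ(x) = Π_{j≠i} (x - xⱼ)/(xᵢ - xⱼ)

L_0(3.8) = (3.8 - 2)/(0 - 2) × (3.8 - 4)/(0 - 4) × (3.8 - 6)/(0 - 6) = -0.016500
L_1(3.8) = (3.8 - 0)/(2 - 0) × (3.8 - 4)/(2 - 4) × (3.8 - 6)/(2 - 6) = 0.104500
L_2(3.8) = (3.8 - 0)/(4 - 0) × (3.8 - 2)/(4 - 2) × (3.8 - 6)/(4 - 6) = 0.940500
L_3(3.8) = (3.8 - 0)/(6 - 0) × (3.8 - 2)/(6 - 2) × (3.8 - 4)/(6 - 4) = -0.028500

P(3.8) = 0×L_0(3.8) + (-10)×L_1(3.8) + 18×L_2(3.8) + (-8)×L_3(3.8)
P(3.8) = 16.112000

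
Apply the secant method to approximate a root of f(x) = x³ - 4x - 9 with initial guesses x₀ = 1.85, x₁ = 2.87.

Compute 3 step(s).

f(x) = x³ - 4x - 9
x₀ = 1.85, x₁ = 2.87

Secant formula: x_{n+1} = x_n - f(x_n)(x_n - x_{n-1})/(f(x_n) - f(x_{n-1}))

Iteration 1:
  f(1.850000) = -10.068375
  f(2.870000) = 3.159903
  x_2 = 2.870000 - 3.159903×(2.870000 - 1.850000)/(3.159903 - (-10.068375))
       = 2.626348
Iteration 2:
  f(2.870000) = 3.159903
  f(2.626348) = -1.389627
  x_3 = 2.626348 - (-1.389627)×(2.626348 - 2.870000)/(-1.389627 - 3.159903)
       = 2.700770
Iteration 3:
  f(2.626348) = -1.389627
  f(2.700770) = -0.103238
  x_4 = 2.700770 - (-0.103238)×(2.700770 - 2.626348)/(-0.103238 - (-1.389627))
       = 2.706743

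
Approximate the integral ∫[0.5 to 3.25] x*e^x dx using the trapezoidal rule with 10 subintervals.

f(x) = x*e^x
a = 0.5, b = 3.25, n = 10
h = (b - a)/n = 0.275000

Trapezoidal rule: (h/2)[f(x₀) + 2f(x₁) + 2f(x₂) + ... + f(xₙ)]

x_0 = 0.5000, f(x_0) = 0.824361, coefficient = 1
x_1 = 0.7750, f(x_1) = 1.682209, coefficient = 2
x_2 = 1.0500, f(x_2) = 3.000534, coefficient = 2
x_3 = 1.3250, f(x_3) = 4.984896, coefficient = 2
x_4 = 1.6000, f(x_4) = 7.924852, coefficient = 2
x_5 = 1.8750, f(x_5) = 12.226536, coefficient = 2
x_6 = 2.1500, f(x_6) = 18.457446, coefficient = 2
x_7 = 2.4250, f(x_7) = 27.407906, coefficient = 2
x_8 = 2.7000, f(x_8) = 40.175276, coefficient = 2
x_9 = 2.9750, f(x_9) = 58.279129, coefficient = 2
x_10 = 3.2500, f(x_10) = 83.818605, coefficient = 1

I ≈ (0.275000/2) × 432.920531 = 59.526573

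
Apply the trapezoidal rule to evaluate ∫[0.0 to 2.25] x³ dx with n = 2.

f(x) = x³
a = 0.0, b = 2.25, n = 2
h = (b - a)/n = 1.125000

Trapezoidal rule: (h/2)[f(x₀) + 2f(x₁) + 2f(x₂) + ... + f(xₙ)]

x_0 = 0.0000, f(x_0) = 0.000000, coefficient = 1
x_1 = 1.1250, f(x_1) = 1.423828, coefficient = 2
x_2 = 2.2500, f(x_2) = 11.390625, coefficient = 1

I ≈ (1.125000/2) × 14.238281 = 8.009033
Exact value: 6.407227
Error: 1.601807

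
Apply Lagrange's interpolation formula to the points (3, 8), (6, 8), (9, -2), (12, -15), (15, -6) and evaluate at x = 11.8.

Lagrange interpolation formula:
P(x) = Σ yᵢ × Lᵢ(x)
where Lᵢ(x) = Π_{j≠i} (x - xⱼ)/(xᵢ - xⱼ)

L_0(11.8) = (11.8 - 6)/(3 - 6) × (11.8 - 9)/(3 - 9) × (11.8 - 12)/(3 - 12) × (11.8 - 15)/(3 - 15) = 0.005347
L_1(11.8) = (11.8 - 3)/(6 - 3) × (11.8 - 9)/(6 - 9) × (11.8 - 12)/(6 - 12) × (11.8 - 15)/(6 - 15) = -0.032448
L_2(11.8) = (11.8 - 3)/(9 - 3) × (11.8 - 6)/(9 - 6) × (11.8 - 12)/(9 - 12) × (11.8 - 15)/(9 - 15) = 0.100820
L_3(11.8) = (11.8 - 3)/(12 - 3) × (11.8 - 6)/(12 - 6) × (11.8 - 9)/(12 - 9) × (11.8 - 15)/(12 - 15) = 0.940984
L_4(11.8) = (11.8 - 3)/(15 - 3) × (11.8 - 6)/(15 - 6) × (11.8 - 9)/(15 - 9) × (11.8 - 12)/(15 - 12) = -0.014703

P(11.8) = 8×L_0(11.8) + 8×L_1(11.8) + (-2)×L_2(11.8) + (-15)×L_3(11.8) + (-6)×L_4(11.8)
P(11.8) = -14.444998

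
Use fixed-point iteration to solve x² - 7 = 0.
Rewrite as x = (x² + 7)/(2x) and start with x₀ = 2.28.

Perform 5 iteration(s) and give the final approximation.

Equation: x² - 7 = 0
Fixed-point form: x = (x² + 7)/(2x)
x₀ = 2.28

x_1 = g(2.280000) = 2.675088
x_2 = g(2.675088) = 2.645912
x_3 = g(2.645912) = 2.645751
x_4 = g(2.645751) = 2.645751
x_5 = g(2.645751) = 2.645751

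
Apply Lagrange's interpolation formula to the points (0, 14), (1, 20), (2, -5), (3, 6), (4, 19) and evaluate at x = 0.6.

Lagrange interpolation formula:
P(x) = Σ yᵢ × Lᵢ(x)
where Lᵢ(x) = Π_{j≠i} (x - xⱼ)/(xᵢ - xⱼ)

L_0(0.6) = (0.6 - 1)/(0 - 1) × (0.6 - 2)/(0 - 2) × (0.6 - 3)/(0 - 3) × (0.6 - 4)/(0 - 4) = 0.190400
L_1(0.6) = (0.6 - 0)/(1 - 0) × (0.6 - 2)/(1 - 2) × (0.6 - 3)/(1 - 3) × (0.6 - 4)/(1 - 4) = 1.142400
L_2(0.6) = (0.6 - 0)/(2 - 0) × (0.6 - 1)/(2 - 1) × (0.6 - 3)/(2 - 3) × (0.6 - 4)/(2 - 4) = -0.489600
L_3(0.6) = (0.6 - 0)/(3 - 0) × (0.6 - 1)/(3 - 1) × (0.6 - 2)/(3 - 2) × (0.6 - 4)/(3 - 4) = 0.190400
L_4(0.6) = (0.6 - 0)/(4 - 0) × (0.6 - 1)/(4 - 1) × (0.6 - 2)/(4 - 2) × (0.6 - 3)/(4 - 3) = -0.033600

P(0.6) = 14×L_0(0.6) + 20×L_1(0.6) + (-5)×L_2(0.6) + 6×L_3(0.6) + 19×L_4(0.6)
P(0.6) = 28.465600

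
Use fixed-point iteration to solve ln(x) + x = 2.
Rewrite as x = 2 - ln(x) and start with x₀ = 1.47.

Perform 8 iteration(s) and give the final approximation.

Equation: ln(x) + x = 2
Fixed-point form: x = 2 - ln(x)
x₀ = 1.47

x_1 = g(1.470000) = 1.614738
x_2 = g(1.614738) = 1.520828
x_3 = g(1.520828) = 1.580745
x_4 = g(1.580745) = 1.542104
x_5 = g(1.542104) = 1.566853
x_6 = g(1.566853) = 1.550931
x_7 = g(1.550931) = 1.561145
x_8 = g(1.561145) = 1.554581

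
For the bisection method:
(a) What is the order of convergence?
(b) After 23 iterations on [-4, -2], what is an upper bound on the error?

(a) Bisection has linear (order 1) convergence; the error is halved each step.

(b) Error bound = (b-a)/2^n = (-2 - (-4))/2^{23}
    = 2/2^{23}

(a) 1 (linear); (b) error ≤ 2.38e-07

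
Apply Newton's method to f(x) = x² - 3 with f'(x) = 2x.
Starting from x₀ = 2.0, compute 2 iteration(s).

f(x) = x² - 3
f'(x) = 2x
x₀ = 2.0

Newton-Raphson formula: x_{n+1} = x_n - f(x_n)/f'(x_n)

Iteration 1:
  f(2.000000) = 1.000000
  f'(2.000000) = 4.000000
  x_1 = 2.000000 - 1.000000/4.000000 = 1.750000
Iteration 2:
  f(1.750000) = 0.062500
  f'(1.750000) = 3.500000
  x_2 = 1.750000 - 0.062500/3.500000 = 1.732143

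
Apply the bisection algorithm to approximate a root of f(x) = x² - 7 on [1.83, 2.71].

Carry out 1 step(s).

f(x) = x² - 7
Initial interval: [1.83, 2.71]

Iteration 1:
  c_1 = (1.830000 + 2.710000)/2 = 2.270000
  f(c_1) = f(2.270000) = -1.847100
  f(a) × f(c) ≥ 0, new interval: [2.270000, 2.710000]

After 1 iteration(s), the approximation is c_1 = 2.270000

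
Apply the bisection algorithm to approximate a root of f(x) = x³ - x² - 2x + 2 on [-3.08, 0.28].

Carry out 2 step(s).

f(x) = x³ - x² - 2x + 2
Initial interval: [-3.08, 0.28]

Iteration 1:
  c_1 = (-3.080000 + 0.280000)/2 = -1.400000
  f(c_1) = f(-1.400000) = 0.096000
  f(a) × f(c) < 0, new interval: [-3.080000, -1.400000]
Iteration 2:
  c_2 = (-3.080000 + (-1.400000))/2 = -2.240000
  f(c_2) = f(-2.240000) = -9.777024
  f(a) × f(c) ≥ 0, new interval: [-2.240000, -1.400000]

After 2 iteration(s), the approximation is c_2 = -2.240000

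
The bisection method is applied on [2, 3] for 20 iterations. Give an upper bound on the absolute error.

Bisection error bound: |error| ≤ (b-a)/2^n
|error| ≤ (3 - 2)/2^20 = 1/2^20
|error| ≤ 0.0000009537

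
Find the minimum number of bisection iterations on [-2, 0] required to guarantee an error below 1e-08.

We need (b-a)/2^n ≤ 1e-08
(0 - (-2))/2^n ≤ 1e-08
2/2^n ≤ 1e-08
2^n ≥ 200000000
n ≥ log₂(200000000) = 27.58
n ≥ 28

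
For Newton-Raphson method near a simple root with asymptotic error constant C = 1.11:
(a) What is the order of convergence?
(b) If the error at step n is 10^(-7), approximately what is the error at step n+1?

(a) Newton-Raphson has quadratic (order 2) convergence near simple roots.
    This means |e_{n+1}| ≈ C|e_n|².

(b) With |e_n| = 10^(-7) and C = 1.11:
    |e_{n+1}| ≈ 1.11 × (10^(-7))² = 1.11 × 10^(-14)

(a) 2 (quadratic); (b) |e_{n+1}| ≈ 1.110e-14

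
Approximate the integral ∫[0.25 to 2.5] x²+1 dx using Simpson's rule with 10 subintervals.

f(x) = x²+1
a = 0.25, b = 2.5, n = 10
h = (b - a)/n = 0.225000

Simpson's rule: (h/3)[f(x₀) + 4f(x₁) + 2f(x₂) + ... + f(xₙ)]

x_0 = 0.2500, f(x_0) = 1.062500, coefficient = 1
x_1 = 0.4750, f(x_1) = 1.225625, coefficient = 4
x_2 = 0.7000, f(x_2) = 1.490000, coefficient = 2
x_3 = 0.9250, f(x_3) = 1.855625, coefficient = 4
x_4 = 1.1500, f(x_4) = 2.322500, coefficient = 2
x_5 = 1.3750, f(x_5) = 2.890625, coefficient = 4
x_6 = 1.6000, f(x_6) = 3.560000, coefficient = 2
x_7 = 1.8250, f(x_7) = 4.330625, coefficient = 4
x_8 = 2.0500, f(x_8) = 5.202500, coefficient = 2
x_9 = 2.2750, f(x_9) = 6.175625, coefficient = 4
x_10 = 2.5000, f(x_10) = 7.250000, coefficient = 1

I ≈ (0.225000/3) × 99.375000 = 7.453125
Exact value: 7.453125
Error: 0.000000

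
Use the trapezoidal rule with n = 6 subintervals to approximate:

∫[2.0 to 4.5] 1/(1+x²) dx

f(x) = 1/(1+x²)
a = 2.0, b = 4.5, n = 6
h = (b - a)/n = 0.416667

Trapezoidal rule: (h/2)[f(x₀) + 2f(x₁) + 2f(x₂) + ... + f(xₙ)]

x_0 = 2.0000, f(x_0) = 0.200000, coefficient = 1
x_1 = 2.4167, f(x_1) = 0.146193, coefficient = 2
x_2 = 2.8333, f(x_2) = 0.110769, coefficient = 2
x_3 = 3.2500, f(x_3) = 0.086486, coefficient = 2
x_4 = 3.6667, f(x_4) = 0.069231, coefficient = 2
x_5 = 4.0833, f(x_5) = 0.056582, coefficient = 2
x_6 = 4.5000, f(x_6) = 0.047059, coefficient = 1

I ≈ (0.416667/2) × 1.185581 = 0.246996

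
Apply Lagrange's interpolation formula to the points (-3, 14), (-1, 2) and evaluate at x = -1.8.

Lagrange interpolation formula:
P(x) = Σ yᵢ × Lᵢ(x)
where Lᵢ(x) = Π_{j≠i} (x - xⱼ)/(xᵢ - xⱼ)

L_0(-1.8) = (-1.8 - (-1))/(-3 - (-1)) = 0.400000
L_1(-1.8) = (-1.8 - (-3))/(-1 - (-3)) = 0.600000

P(-1.8) = 14×L_0(-1.8) + 2×L_1(-1.8)
P(-1.8) = 6.800000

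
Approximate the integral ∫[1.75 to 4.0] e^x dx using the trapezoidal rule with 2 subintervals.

f(x) = e^x
a = 1.75, b = 4.0, n = 2
h = (b - a)/n = 1.125000

Trapezoidal rule: (h/2)[f(x₀) + 2f(x₁) + 2f(x₂) + ... + f(xₙ)]

x_0 = 1.7500, f(x_0) = 5.754603, coefficient = 1
x_1 = 2.8750, f(x_1) = 17.725424, coefficient = 2
x_2 = 4.0000, f(x_2) = 54.598150, coefficient = 1

I ≈ (1.125000/2) × 95.803601 = 53.889526
Exact value: 48.843547
Error: 5.045978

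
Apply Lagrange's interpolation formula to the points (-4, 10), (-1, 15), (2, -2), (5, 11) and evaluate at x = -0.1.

Lagrange interpolation formula:
P(x) = Σ yᵢ × Lᵢ(x)
where Lᵢ(x) = Π_{j≠i} (x - xⱼ)/(xᵢ - xⱼ)

L_0(-0.1) = (-0.1 - (-1))/(-4 - (-1)) × (-0.1 - 2)/(-4 - 2) × (-0.1 - 5)/(-4 - 5) = -0.059500
L_1(-0.1) = (-0.1 - (-4))/(-1 - (-4)) × (-0.1 - 2)/(-1 - 2) × (-0.1 - 5)/(-1 - 5) = 0.773500
L_2(-0.1) = (-0.1 - (-4))/(2 - (-4)) × (-0.1 - (-1))/(2 - (-1)) × (-0.1 - 5)/(2 - 5) = 0.331500
L_3(-0.1) = (-0.1 - (-4))/(5 - (-4)) × (-0.1 - (-1))/(5 - (-1)) × (-0.1 - 2)/(5 - 2) = -0.045500

P(-0.1) = 10×L_0(-0.1) + 15×L_1(-0.1) + (-2)×L_2(-0.1) + 11×L_3(-0.1)
P(-0.1) = 9.844000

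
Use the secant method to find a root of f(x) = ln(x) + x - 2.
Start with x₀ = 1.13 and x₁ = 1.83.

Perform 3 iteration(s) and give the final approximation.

f(x) = ln(x) + x - 2
x₀ = 1.13, x₁ = 1.83

Secant formula: x_{n+1} = x_n - f(x_n)(x_n - x_{n-1})/(f(x_n) - f(x_{n-1}))

Iteration 1:
  f(1.130000) = -0.747782
  f(1.830000) = 0.434316
  x_2 = 1.830000 - 0.434316×(1.830000 - 1.130000)/(0.434316 - (-0.747782))
       = 1.572812
Iteration 2:
  f(1.830000) = 0.434316
  f(1.572812) = 0.025678
  x_3 = 1.572812 - 0.025678×(1.572812 - 1.830000)/(0.025678 - 0.434316)
       = 1.556651
Iteration 3:
  f(1.572812) = 0.025678
  f(1.556651) = -0.000812
  x_4 = 1.556651 - (-0.000812)×(1.556651 - 1.572812)/(-0.000812 - 0.025678)
       = 1.557147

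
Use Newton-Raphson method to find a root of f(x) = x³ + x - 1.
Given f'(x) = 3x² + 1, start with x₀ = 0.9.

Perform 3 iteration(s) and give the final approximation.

f(x) = x³ + x - 1
f'(x) = 3x² + 1
x₀ = 0.9

Newton-Raphson formula: x_{n+1} = x_n - f(x_n)/f'(x_n)

Iteration 1:
  f(0.900000) = 0.629000
  f'(0.900000) = 3.430000
  x_1 = 0.900000 - 0.629000/3.430000 = 0.716618
Iteration 2:
  f(0.716618) = 0.084631
  f'(0.716618) = 2.540624
  x_2 = 0.716618 - 0.084631/2.540624 = 0.683307
Iteration 3:
  f(0.683307) = 0.002349
  f'(0.683307) = 2.400725
  x_3 = 0.683307 - 0.002349/2.400725 = 0.682329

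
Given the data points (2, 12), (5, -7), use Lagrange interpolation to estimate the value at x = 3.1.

Lagrange interpolation formula:
P(x) = Σ yᵢ × Lᵢ(x)
where Lᵢ(x) = Π_{j≠i} (x - xⱼ)/(xᵢ - xⱼ)

L_0(3.1) = (3.1 - 5)/(2 - 5) = 0.633333
L_1(3.1) = (3.1 - 2)/(5 - 2) = 0.366667

P(3.1) = 12×L_0(3.1) + (-7)×L_1(3.1)
P(3.1) = 5.033333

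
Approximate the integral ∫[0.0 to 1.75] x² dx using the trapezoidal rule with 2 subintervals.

f(x) = x²
a = 0.0, b = 1.75, n = 2
h = (b - a)/n = 0.875000

Trapezoidal rule: (h/2)[f(x₀) + 2f(x₁) + 2f(x₂) + ... + f(xₙ)]

x_0 = 0.0000, f(x_0) = 0.000000, coefficient = 1
x_1 = 0.8750, f(x_1) = 0.765625, coefficient = 2
x_2 = 1.7500, f(x_2) = 3.062500, coefficient = 1

I ≈ (0.875000/2) × 4.593750 = 2.009766
Exact value: 1.786458
Error: 0.223307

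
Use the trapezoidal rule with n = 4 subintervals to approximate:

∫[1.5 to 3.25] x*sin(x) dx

f(x) = x*sin(x)
a = 1.5, b = 3.25, n = 4
h = (b - a)/n = 0.437500

Trapezoidal rule: (h/2)[f(x₀) + 2f(x₁) + 2f(x₂) + ... + f(xₙ)]

x_0 = 1.5000, f(x_0) = 1.496242, coefficient = 1
x_1 = 1.9375, f(x_1) = 1.808684, coefficient = 2
x_2 = 2.3750, f(x_2) = 1.647502, coefficient = 2
x_3 = 2.8125, f(x_3) = 0.908956, coefficient = 2
x_4 = 3.2500, f(x_4) = -0.351634, coefficient = 1

I ≈ (0.437500/2) × 9.874893 = 2.160133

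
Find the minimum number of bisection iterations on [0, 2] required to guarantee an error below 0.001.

We need (b-a)/2^n ≤ 0.001
(2 - 0)/2^n ≤ 0.001
2/2^n ≤ 0.001
2^n ≥ 2000
n ≥ log₂(2000) = 10.97
n ≥ 11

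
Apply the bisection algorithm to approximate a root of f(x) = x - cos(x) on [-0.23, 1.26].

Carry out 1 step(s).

f(x) = x - cos(x)
Initial interval: [-0.23, 1.26]

Iteration 1:
  c_1 = (-0.230000 + 1.260000)/2 = 0.515000
  f(c_1) = f(0.515000) = -0.355293
  f(a) × f(c) ≥ 0, new interval: [0.515000, 1.260000]

After 1 iteration(s), the approximation is c_1 = 0.515000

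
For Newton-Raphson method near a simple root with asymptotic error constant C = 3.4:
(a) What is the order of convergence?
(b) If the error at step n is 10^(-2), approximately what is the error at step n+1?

(a) Newton-Raphson has quadratic (order 2) convergence near simple roots.
    This means |e_{n+1}| ≈ C|e_n|².

(b) With |e_n| = 10^(-2) and C = 3.4:
    |e_{n+1}| ≈ 3.4 × (10^(-2))² = 3.4 × 10^(-4)

(a) 2 (quadratic); (b) |e_{n+1}| ≈ 3.400e-04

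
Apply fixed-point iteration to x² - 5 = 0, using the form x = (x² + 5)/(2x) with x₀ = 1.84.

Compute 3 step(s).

Equation: x² - 5 = 0
Fixed-point form: x = (x² + 5)/(2x)
x₀ = 1.84

x_1 = g(1.840000) = 2.278696
x_2 = g(2.278696) = 2.236467
x_3 = g(2.236467) = 2.236068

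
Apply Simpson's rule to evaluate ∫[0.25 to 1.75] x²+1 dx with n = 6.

f(x) = x²+1
a = 0.25, b = 1.75, n = 6
h = (b - a)/n = 0.250000

Simpson's rule: (h/3)[f(x₀) + 4f(x₁) + 2f(x₂) + ... + f(xₙ)]

x_0 = 0.2500, f(x_0) = 1.062500, coefficient = 1
x_1 = 0.5000, f(x_1) = 1.250000, coefficient = 4
x_2 = 0.7500, f(x_2) = 1.562500, coefficient = 2
x_3 = 1.0000, f(x_3) = 2.000000, coefficient = 4
x_4 = 1.2500, f(x_4) = 2.562500, coefficient = 2
x_5 = 1.5000, f(x_5) = 3.250000, coefficient = 4
x_6 = 1.7500, f(x_6) = 4.062500, coefficient = 1

I ≈ (0.250000/3) × 39.375000 = 3.281250
Exact value: 3.281250
Error: 0.000000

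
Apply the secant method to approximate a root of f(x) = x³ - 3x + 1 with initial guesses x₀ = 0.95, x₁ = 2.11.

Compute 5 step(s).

f(x) = x³ - 3x + 1
x₀ = 0.95, x₁ = 2.11

Secant formula: x_{n+1} = x_n - f(x_n)(x_n - x_{n-1})/(f(x_n) - f(x_{n-1}))

Iteration 1:
  f(0.950000) = -0.992625
  f(2.110000) = 4.063931
  x_2 = 2.110000 - 4.063931×(2.110000 - 0.950000)/(4.063931 - (-0.992625))
       = 1.177713
Iteration 2:
  f(2.110000) = 4.063931
  f(1.177713) = -0.899641
  x_3 = 1.177713 - (-0.899641)×(1.177713 - 2.110000)/(-0.899641 - 4.063931)
       = 1.346689
Iteration 3:
  f(1.177713) = -0.899641
  f(1.346689) = -0.597750
  x_4 = 1.346689 - (-0.597750)×(1.346689 - 1.177713)/(-0.597750 - (-0.899641))
       = 1.681264
Iteration 4:
  f(1.346689) = -0.597750
  f(1.681264) = 0.708553
  x_5 = 1.681264 - 0.708553×(1.681264 - 1.346689)/(0.708553 - (-0.597750))
       = 1.499787
Iteration 5:
  f(1.681264) = 0.708553
  f(1.499787) = -0.125798
  x_6 = 1.499787 - (-0.125798)×(1.499787 - 1.681264)/(-0.125798 - 0.708553)
       = 1.527149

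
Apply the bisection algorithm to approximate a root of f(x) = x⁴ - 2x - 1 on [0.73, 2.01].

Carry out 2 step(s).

f(x) = x⁴ - 2x - 1
Initial interval: [0.73, 2.01]

Iteration 1:
  c_1 = (0.730000 + 2.010000)/2 = 1.370000
  f(c_1) = f(1.370000) = -0.217246
  f(a) × f(c) ≥ 0, new interval: [1.370000, 2.010000]
Iteration 2:
  c_2 = (1.370000 + 2.010000)/2 = 1.690000
  f(c_2) = f(1.690000) = 3.777307
  f(a) × f(c) < 0, new interval: [1.370000, 1.690000]

After 2 iteration(s), the approximation is c_2 = 1.690000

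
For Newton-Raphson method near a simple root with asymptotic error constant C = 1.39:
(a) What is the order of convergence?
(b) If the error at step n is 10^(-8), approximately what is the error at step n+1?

(a) Newton-Raphson has quadratic (order 2) convergence near simple roots.
    This means |e_{n+1}| ≈ C|e_n|².

(b) With |e_n| = 10^(-8) and C = 1.39:
    |e_{n+1}| ≈ 1.39 × (10^(-8))² = 1.39 × 10^(-16)

(a) 2 (quadratic); (b) |e_{n+1}| ≈ 1.390e-16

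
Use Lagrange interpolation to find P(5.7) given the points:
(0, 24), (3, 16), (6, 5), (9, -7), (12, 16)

Lagrange interpolation formula:
P(x) = Σ yᵢ × Lᵢ(x)
where Lᵢ(x) = Π_{j≠i} (x - xⱼ)/(xᵢ - xⱼ)

L_0(5.7) = (5.7 - 3)/(0 - 3) × (5.7 - 6)/(0 - 6) × (5.7 - 9)/(0 - 9) × (5.7 - 12)/(0 - 12) = -0.008662
L_1(5.7) = (5.7 - 0)/(3 - 0) × (5.7 - 6)/(3 - 6) × (5.7 - 9)/(3 - 9) × (5.7 - 12)/(3 - 12) = 0.073150
L_2(5.7) = (5.7 - 0)/(6 - 0) × (5.7 - 3)/(6 - 3) × (5.7 - 9)/(6 - 9) × (5.7 - 12)/(6 - 12) = 0.987525
L_3(5.7) = (5.7 - 0)/(9 - 0) × (5.7 - 3)/(9 - 3) × (5.7 - 6)/(9 - 6) × (5.7 - 12)/(9 - 12) = -0.059850
L_4(5.7) = (5.7 - 0)/(12 - 0) × (5.7 - 3)/(12 - 3) × (5.7 - 6)/(12 - 6) × (5.7 - 9)/(12 - 9) = 0.007837

P(5.7) = 24×L_0(5.7) + 16×L_1(5.7) + 5×L_2(5.7) + (-7)×L_3(5.7) + 16×L_4(5.7)
P(5.7) = 6.444475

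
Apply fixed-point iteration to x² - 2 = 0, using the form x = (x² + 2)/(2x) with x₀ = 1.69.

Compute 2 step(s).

Equation: x² - 2 = 0
Fixed-point form: x = (x² + 2)/(2x)
x₀ = 1.69

x_1 = g(1.690000) = 1.436716
x_2 = g(1.436716) = 1.414390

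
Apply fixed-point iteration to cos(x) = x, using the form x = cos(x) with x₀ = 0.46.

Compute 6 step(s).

Equation: cos(x) = x
Fixed-point form: x = cos(x)
x₀ = 0.46

x_1 = g(0.460000) = 0.896052
x_2 = g(0.896052) = 0.624697
x_3 = g(0.624697) = 0.811140
x_4 = g(0.811140) = 0.688672
x_5 = g(0.688672) = 0.772091
x_6 = g(0.772091) = 0.716454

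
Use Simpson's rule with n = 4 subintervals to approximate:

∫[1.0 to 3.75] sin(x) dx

f(x) = sin(x)
a = 1.0, b = 3.75, n = 4
h = (b - a)/n = 0.687500

Simpson's rule: (h/3)[f(x₀) + 4f(x₁) + 2f(x₂) + ... + f(xₙ)]

x_0 = 1.0000, f(x_0) = 0.841471, coefficient = 1
x_1 = 1.6875, f(x_1) = 0.993198, coefficient = 4
x_2 = 2.3750, f(x_2) = 0.693685, coefficient = 2
x_3 = 3.0625, f(x_3) = 0.079010, coefficient = 4
x_4 = 3.7500, f(x_4) = -0.571561, coefficient = 1

I ≈ (0.687500/3) × 5.946112 = 1.362651
Exact value: 1.360862
Error: 0.001789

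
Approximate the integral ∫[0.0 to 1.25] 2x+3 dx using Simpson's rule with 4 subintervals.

f(x) = 2x+3
a = 0.0, b = 1.25, n = 4
h = (b - a)/n = 0.312500

Simpson's rule: (h/3)[f(x₀) + 4f(x₁) + 2f(x₂) + ... + f(xₙ)]

x_0 = 0.0000, f(x_0) = 3.000000, coefficient = 1
x_1 = 0.3125, f(x_1) = 3.625000, coefficient = 4
x_2 = 0.6250, f(x_2) = 4.250000, coefficient = 2
x_3 = 0.9375, f(x_3) = 4.875000, coefficient = 4
x_4 = 1.2500, f(x_4) = 5.500000, coefficient = 1

I ≈ (0.312500/3) × 51.000000 = 5.312500
Exact value: 5.312500
Error: 0.000000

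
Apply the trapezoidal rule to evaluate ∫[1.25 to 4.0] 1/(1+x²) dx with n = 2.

f(x) = 1/(1+x²)
a = 1.25, b = 4.0, n = 2
h = (b - a)/n = 1.375000

Trapezoidal rule: (h/2)[f(x₀) + 2f(x₁) + 2f(x₂) + ... + f(xₙ)]

x_0 = 1.2500, f(x_0) = 0.390244, coefficient = 1
x_1 = 2.6250, f(x_1) = 0.126733, coefficient = 2
x_2 = 4.0000, f(x_2) = 0.058824, coefficient = 1

I ≈ (1.375000/2) × 0.702533 = 0.482991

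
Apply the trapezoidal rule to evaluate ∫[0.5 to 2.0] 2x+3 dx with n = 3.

f(x) = 2x+3
a = 0.5, b = 2.0, n = 3
h = (b - a)/n = 0.500000

Trapezoidal rule: (h/2)[f(x₀) + 2f(x₁) + 2f(x₂) + ... + f(xₙ)]

x_0 = 0.5000, f(x_0) = 4.000000, coefficient = 1
x_1 = 1.0000, f(x_1) = 5.000000, coefficient = 2
x_2 = 1.5000, f(x_2) = 6.000000, coefficient = 2
x_3 = 2.0000, f(x_3) = 7.000000, coefficient = 1

I ≈ (0.500000/2) × 33.000000 = 8.250000
Exact value: 8.250000
Error: 0.000000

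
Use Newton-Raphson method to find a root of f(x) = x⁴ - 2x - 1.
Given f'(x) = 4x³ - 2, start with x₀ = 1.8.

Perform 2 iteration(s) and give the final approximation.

f(x) = x⁴ - 2x - 1
f'(x) = 4x³ - 2
x₀ = 1.8

Newton-Raphson formula: x_{n+1} = x_n - f(x_n)/f'(x_n)

Iteration 1:
  f(1.800000) = 5.897600
  f'(1.800000) = 21.328000
  x_1 = 1.800000 - 5.897600/21.328000 = 1.523481
Iteration 2:
  f(1.523481) = 1.340051
  f'(1.523481) = 12.143960
  x_2 = 1.523481 - 1.340051/12.143960 = 1.413134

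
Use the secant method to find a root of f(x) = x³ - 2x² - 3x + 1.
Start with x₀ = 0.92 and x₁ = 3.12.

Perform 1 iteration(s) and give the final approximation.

f(x) = x³ - 2x² - 3x + 1
x₀ = 0.92, x₁ = 3.12

Secant formula: x_{n+1} = x_n - f(x_n)(x_n - x_{n-1})/(f(x_n) - f(x_{n-1}))

Iteration 1:
  f(0.920000) = -2.674112
  f(3.120000) = 2.542528
  x_2 = 3.120000 - 2.542528×(3.120000 - 0.920000)/(2.542528 - (-2.674112))
       = 2.047746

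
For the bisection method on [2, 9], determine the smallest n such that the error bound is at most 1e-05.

We need (b-a)/2^n ≤ 1e-05
(9 - 2)/2^n ≤ 1e-05
7/2^n ≤ 1e-05
2^n ≥ 700000
n ≥ log₂(700000) = 19.42
n ≥ 20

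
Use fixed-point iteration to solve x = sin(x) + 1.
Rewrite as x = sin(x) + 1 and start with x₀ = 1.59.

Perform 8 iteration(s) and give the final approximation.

Equation: x = sin(x) + 1
Fixed-point form: x = sin(x) + 1
x₀ = 1.59

x_1 = g(1.590000) = 1.999816
x_2 = g(1.999816) = 1.909374
x_3 = g(1.909374) = 1.943228
x_4 = g(1.943228) = 1.931445
x_5 = g(1.931445) = 1.935668
x_6 = g(1.935668) = 1.934170
x_7 = g(1.934170) = 1.934703
x_8 = g(1.934703) = 1.934513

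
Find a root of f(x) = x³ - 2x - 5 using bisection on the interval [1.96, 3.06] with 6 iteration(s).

f(x) = x³ - 2x - 5
Initial interval: [1.96, 3.06]

Iteration 1:
  c_1 = (1.960000 + 3.060000)/2 = 2.510000
  f(c_1) = f(2.510000) = 5.793251
  f(a) × f(c) < 0, new interval: [1.960000, 2.510000]
Iteration 2:
  c_2 = (1.960000 + 2.510000)/2 = 2.235000
  f(c_2) = f(2.235000) = 1.694328
  f(a) × f(c) < 0, new interval: [1.960000, 2.235000]
Iteration 3:
  c_3 = (1.960000 + 2.235000)/2 = 2.097500
  f(c_3) = f(2.097500) = 0.032964
  f(a) × f(c) < 0, new interval: [1.960000, 2.097500]
Iteration 4:
  c_4 = (1.960000 + 2.097500)/2 = 2.028750
  f(c_4) = f(2.028750) = -0.707517
  f(a) × f(c) ≥ 0, new interval: [2.028750, 2.097500]
Iteration 5:
  c_5 = (2.028750 + 2.097500)/2 = 2.063125
  f(c_5) = f(2.063125) = -0.344590
  f(a) × f(c) ≥ 0, new interval: [2.063125, 2.097500]
Iteration 6:
  c_6 = (2.063125 + 2.097500)/2 = 2.080313
  f(c_6) = f(2.080313) = -0.157656
  f(a) × f(c) ≥ 0, new interval: [2.080313, 2.097500]

After 6 iteration(s), the approximation is c_6 = 2.080313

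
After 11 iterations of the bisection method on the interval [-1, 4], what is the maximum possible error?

Bisection error bound: |error| ≤ (b-a)/2^n
|error| ≤ (4 - (-1))/2^11 = 5/2^11
|error| ≤ 0.0024414062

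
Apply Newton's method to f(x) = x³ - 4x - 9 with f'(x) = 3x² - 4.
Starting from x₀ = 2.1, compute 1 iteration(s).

f(x) = x³ - 4x - 9
f'(x) = 3x² - 4
x₀ = 2.1

Newton-Raphson formula: x_{n+1} = x_n - f(x_n)/f'(x_n)

Iteration 1:
  f(2.100000) = -8.139000
  f'(2.100000) = 9.230000
  x_1 = 2.100000 - (-8.139000)/9.230000 = 2.981798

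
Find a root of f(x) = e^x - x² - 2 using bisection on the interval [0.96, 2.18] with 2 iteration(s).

f(x) = e^x - x² - 2
Initial interval: [0.96, 2.18]

Iteration 1:
  c_1 = (0.960000 + 2.180000)/2 = 1.570000
  f(c_1) = f(1.570000) = 0.341748
  f(a) × f(c) < 0, new interval: [0.960000, 1.570000]
Iteration 2:
  c_2 = (0.960000 + 1.570000)/2 = 1.265000
  f(c_2) = f(1.265000) = -0.057132
  f(a) × f(c) ≥ 0, new interval: [1.265000, 1.570000]

After 2 iteration(s), the approximation is c_2 = 1.265000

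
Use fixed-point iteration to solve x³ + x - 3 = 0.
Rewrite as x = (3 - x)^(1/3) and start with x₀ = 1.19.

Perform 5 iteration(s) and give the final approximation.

Equation: x³ + x - 3 = 0
Fixed-point form: x = (3 - x)^(1/3)
x₀ = 1.19

x_1 = g(1.190000) = 1.218689
x_2 = g(1.218689) = 1.212216
x_3 = g(1.212216) = 1.213682
x_4 = g(1.213682) = 1.213350
x_5 = g(1.213350) = 1.213426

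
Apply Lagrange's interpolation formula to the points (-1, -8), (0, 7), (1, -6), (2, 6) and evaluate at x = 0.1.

Lagrange interpolation formula:
P(x) = Σ yᵢ × Lᵢ(x)
where Lᵢ(x) = Π_{j≠i} (x - xⱼ)/(xᵢ - xⱼ)

L_0(0.1) = (0.1 - 0)/(-1 - 0) × (0.1 - 1)/(-1 - 1) × (0.1 - 2)/(-1 - 2) = -0.028500
L_1(0.1) = (0.1 - (-1))/(0 - (-1)) × (0.1 - 1)/(0 - 1) × (0.1 - 2)/(0 - 2) = 0.940500
L_2(0.1) = (0.1 - (-1))/(1 - (-1)) × (0.1 - 0)/(1 - 0) × (0.1 - 2)/(1 - 2) = 0.104500
L_3(0.1) = (0.1 - (-1))/(2 - (-1)) × (0.1 - 0)/(2 - 0) × (0.1 - 1)/(2 - 1) = -0.016500

P(0.1) = (-8)×L_0(0.1) + 7×L_1(0.1) + (-6)×L_2(0.1) + 6×L_3(0.1)
P(0.1) = 6.085500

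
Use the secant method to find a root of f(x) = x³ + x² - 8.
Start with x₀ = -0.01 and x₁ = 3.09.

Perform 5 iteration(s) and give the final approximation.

f(x) = x³ + x² - 8
x₀ = -0.01, x₁ = 3.09

Secant formula: x_{n+1} = x_n - f(x_n)(x_n - x_{n-1})/(f(x_n) - f(x_{n-1}))

Iteration 1:
  f(-0.010000) = -7.999901
  f(3.090000) = 31.051729
  x_2 = 3.090000 - 31.051729×(3.090000 - (-0.010000))/(31.051729 - (-7.999901))
       = 0.625049
Iteration 2:
  f(3.090000) = 31.051729
  f(0.625049) = -7.365116
  x_3 = 0.625049 - (-7.365116)×(0.625049 - 3.090000)/(-7.365116 - 31.051729)
       = 1.097619
Iteration 3:
  f(0.625049) = -7.365116
  f(1.097619) = -5.472857
  x_4 = 1.097619 - (-5.472857)×(1.097619 - 0.625049)/(-5.472857 - (-7.365116))
       = 2.464403
Iteration 4:
  f(1.097619) = -5.472857
  f(2.464403) = 13.040290
  x_5 = 2.464403 - 13.040290×(2.464403 - 1.097619)/(13.040290 - (-5.472857))
       = 1.501668
Iteration 5:
  f(2.464403) = 13.040290
  f(1.501668) = -2.358726
  x_6 = 1.501668 - (-2.358726)×(1.501668 - 2.464403)/(-2.358726 - 13.040290)
       = 1.649133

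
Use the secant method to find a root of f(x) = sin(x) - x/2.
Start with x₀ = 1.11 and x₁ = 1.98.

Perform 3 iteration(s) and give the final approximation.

f(x) = sin(x) - x/2
x₀ = 1.11, x₁ = 1.98

Secant formula: x_{n+1} = x_n - f(x_n)(x_n - x_{n-1})/(f(x_n) - f(x_{n-1}))

Iteration 1:
  f(1.110000) = 0.340699
  f(1.980000) = -0.072562
  x_2 = 1.980000 - (-0.072562)×(1.980000 - 1.110000)/(-0.072562 - 0.340699)
       = 1.827242
Iteration 2:
  f(1.980000) = -0.072562
  f(1.827242) = 0.053677
  x_3 = 1.827242 - 0.053677×(1.827242 - 1.980000)/(0.053677 - (-0.072562))
       = 1.892195
Iteration 3:
  f(1.827242) = 0.053677
  f(1.892195) = 0.002697
  x_4 = 1.892195 - 0.002697×(1.892195 - 1.827242)/(0.002697 - 0.053677)
       = 1.895631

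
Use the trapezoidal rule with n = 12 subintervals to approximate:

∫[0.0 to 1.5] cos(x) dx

f(x) = cos(x)
a = 0.0, b = 1.5, n = 12
h = (b - a)/n = 0.125000

Trapezoidal rule: (h/2)[f(x₀) + 2f(x₁) + 2f(x₂) + ... + f(xₙ)]

x_0 = 0.0000, f(x_0) = 1.000000, coefficient = 1
x_1 = 0.1250, f(x_1) = 0.992198, coefficient = 2
x_2 = 0.2500, f(x_2) = 0.968912, coefficient = 2
x_3 = 0.3750, f(x_3) = 0.930508, coefficient = 2
x_4 = 0.5000, f(x_4) = 0.877583, coefficient = 2
x_5 = 0.6250, f(x_5) = 0.810963, coefficient = 2
x_6 = 0.7500, f(x_6) = 0.731689, coefficient = 2
x_7 = 0.8750, f(x_7) = 0.640997, coefficient = 2
x_8 = 1.0000, f(x_8) = 0.540302, coefficient = 2
x_9 = 1.1250, f(x_9) = 0.431177, coefficient = 2
x_10 = 1.2500, f(x_10) = 0.315322, coefficient = 2
x_11 = 1.3750, f(x_11) = 0.194548, coefficient = 2
x_12 = 1.5000, f(x_12) = 0.070737, coefficient = 1

I ≈ (0.125000/2) × 15.939133 = 0.996196
Exact value: 0.997495
Error: 0.001299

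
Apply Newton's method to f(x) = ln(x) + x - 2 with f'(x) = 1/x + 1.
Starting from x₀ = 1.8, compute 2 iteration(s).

f(x) = ln(x) + x - 2
f'(x) = 1/x + 1
x₀ = 1.8

Newton-Raphson formula: x_{n+1} = x_n - f(x_n)/f'(x_n)

Iteration 1:
  f(1.800000) = 0.387787
  f'(1.800000) = 1.555556
  x_1 = 1.800000 - 0.387787/1.555556 = 1.550709
Iteration 2:
  f(1.550709) = -0.010579
  f'(1.550709) = 1.644866
  x_2 = 1.550709 - (-0.010579)/1.644866 = 1.557140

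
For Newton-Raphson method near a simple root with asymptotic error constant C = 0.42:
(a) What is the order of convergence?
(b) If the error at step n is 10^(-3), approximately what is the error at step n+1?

(a) Newton-Raphson has quadratic (order 2) convergence near simple roots.
    This means |e_{n+1}| ≈ C|e_n|².

(b) With |e_n| = 10^(-3) and C = 0.42:
    |e_{n+1}| ≈ 0.42 × (10^(-3))² = 0.42 × 10^(-6)

(a) 2 (quadratic); (b) |e_{n+1}| ≈ 4.200e-07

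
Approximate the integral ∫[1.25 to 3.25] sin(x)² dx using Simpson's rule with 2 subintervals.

f(x) = sin(x)²
a = 1.25, b = 3.25, n = 2
h = (b - a)/n = 1.000000

Simpson's rule: (h/3)[f(x₀) + 4f(x₁) + 2f(x₂) + ... + f(xₙ)]

x_0 = 1.2500, f(x_0) = 0.900572, coefficient = 1
x_1 = 2.2500, f(x_1) = 0.605398, coefficient = 4
x_2 = 3.2500, f(x_2) = 0.011706, coefficient = 1

I ≈ (1.000000/3) × 3.333870 = 1.111290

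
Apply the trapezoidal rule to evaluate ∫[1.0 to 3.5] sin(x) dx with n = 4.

f(x) = sin(x)
a = 1.0, b = 3.5, n = 4
h = (b - a)/n = 0.625000

Trapezoidal rule: (h/2)[f(x₀) + 2f(x₁) + 2f(x₂) + ... + f(xₙ)]

x_0 = 1.0000, f(x_0) = 0.841471, coefficient = 1
x_1 = 1.6250, f(x_1) = 0.998531, coefficient = 2
x_2 = 2.2500, f(x_2) = 0.778073, coefficient = 2
x_3 = 2.8750, f(x_3) = 0.263446, coefficient = 2
x_4 = 3.5000, f(x_4) = -0.350783, coefficient = 1

I ≈ (0.625000/2) × 4.570789 = 1.428372
Exact value: 1.476759
Error: 0.048387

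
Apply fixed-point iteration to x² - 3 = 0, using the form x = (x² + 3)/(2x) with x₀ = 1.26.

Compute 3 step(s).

Equation: x² - 3 = 0
Fixed-point form: x = (x² + 3)/(2x)
x₀ = 1.26

x_1 = g(1.260000) = 1.820476
x_2 = g(1.820476) = 1.734198
x_3 = g(1.734198) = 1.732052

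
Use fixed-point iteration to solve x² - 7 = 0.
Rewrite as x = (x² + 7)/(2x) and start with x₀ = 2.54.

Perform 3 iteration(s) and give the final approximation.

Equation: x² - 7 = 0
Fixed-point form: x = (x² + 7)/(2x)
x₀ = 2.54

x_1 = g(2.540000) = 2.647953
x_2 = g(2.647953) = 2.645752
x_3 = g(2.645752) = 2.645751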